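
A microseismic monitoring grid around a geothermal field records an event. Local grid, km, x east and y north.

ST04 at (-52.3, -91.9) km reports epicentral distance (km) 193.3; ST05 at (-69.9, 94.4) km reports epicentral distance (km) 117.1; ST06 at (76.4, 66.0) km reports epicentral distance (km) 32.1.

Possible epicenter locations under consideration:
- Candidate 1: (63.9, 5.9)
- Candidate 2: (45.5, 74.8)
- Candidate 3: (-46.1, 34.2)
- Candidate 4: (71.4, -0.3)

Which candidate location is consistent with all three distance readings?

For each candidate, compare |candidate − station| to the reported distance:
Candidate 1: residuals ST04 41.4, ST05 43.3, ST06 29.3 → max 43.3 km
Candidate 2: residuals ST04 0.0, ST05 0.0, ST06 0.0 → max 0.0 km
Candidate 3: residuals ST04 67.0, ST05 52.4, ST06 94.5 → max 94.5 km
Candidate 4: residuals ST04 39.4, ST05 53.0, ST06 34.4 → max 53.0 km
Only Candidate 2 has all residuals ≈ 0.

Candidate 2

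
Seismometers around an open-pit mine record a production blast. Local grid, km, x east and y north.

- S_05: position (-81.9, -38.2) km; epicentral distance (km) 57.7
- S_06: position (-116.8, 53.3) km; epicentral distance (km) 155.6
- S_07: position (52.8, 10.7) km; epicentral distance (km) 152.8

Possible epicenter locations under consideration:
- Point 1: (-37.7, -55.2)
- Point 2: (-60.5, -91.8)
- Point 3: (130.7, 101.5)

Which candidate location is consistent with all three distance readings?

Point 2

For each candidate, compare |candidate − station| to the reported distance:
Point 1: residuals S_05 10.3, S_06 21.3, S_07 40.8 → max 40.8 km
Point 2: residuals S_05 0.0, S_06 0.0, S_07 0.0 → max 0.0 km
Point 3: residuals S_05 196.7, S_06 96.5, S_07 33.2 → max 196.7 km
Only Point 2 has all residuals ≈ 0.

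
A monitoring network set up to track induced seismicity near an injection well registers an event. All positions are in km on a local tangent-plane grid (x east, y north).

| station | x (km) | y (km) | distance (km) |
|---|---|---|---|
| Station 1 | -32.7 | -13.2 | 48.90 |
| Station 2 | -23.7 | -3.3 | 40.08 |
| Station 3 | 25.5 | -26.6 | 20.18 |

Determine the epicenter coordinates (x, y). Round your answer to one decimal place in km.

Circle about each station: (x + 32.7)² + (y + 13.2)² = 48.90²; (x + 23.7)² + (y + 3.3)² = 40.08²; (x − 25.5)² + (y + 26.6)² = 20.18².
Subtracting pairs of circle equations eliminates x²+y² and gives linear equations (the radical axes):
18.0 x + 19.8 y = 113.85
116.4 x − 26.8 y = 2098.26
Solving the 2×2 system: x ≈ 16.0, y ≈ -8.8 km.
Check against Station 1 (with the unrounded x, y): √((x + 32.7)²+(y + 13.2)²) = 48.90 ≈ 48.90 km. ✓

16.0 km east, -8.8 km north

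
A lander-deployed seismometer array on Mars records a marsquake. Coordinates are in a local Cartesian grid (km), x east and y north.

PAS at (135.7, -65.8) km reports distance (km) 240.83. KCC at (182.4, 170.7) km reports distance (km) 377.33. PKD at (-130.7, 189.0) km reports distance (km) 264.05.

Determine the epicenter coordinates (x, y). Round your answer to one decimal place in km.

Circle about each station: (x − 135.7)² + (y + 65.8)² = 240.83²; (x − 182.4)² + (y − 170.7)² = 377.33²; (x + 130.7)² + (y − 189.0)² = 264.05².
Subtracting the PAS equation from the KCC and PKD equations removes the quadratic terms:
93.4 x + 473.0 y = -44714.72
-532.8 x + 509.6 y = 18336.05
Solving the 2×2 system: x ≈ -105.0, y ≈ -73.8 km.

-105.0 km east, -73.8 km north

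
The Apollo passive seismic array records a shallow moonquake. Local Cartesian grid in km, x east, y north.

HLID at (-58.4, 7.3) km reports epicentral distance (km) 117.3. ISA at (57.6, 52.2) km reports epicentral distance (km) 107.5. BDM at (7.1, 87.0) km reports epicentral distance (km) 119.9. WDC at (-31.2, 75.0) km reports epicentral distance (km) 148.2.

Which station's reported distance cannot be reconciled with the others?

Solve using three stations at a time. Using HLID, ISA, WDC (subtract circle equations pairwise → linear system) gives (x, y) ≈ (41.6, -54.1).
Distances from that point to each station vs reported:
  HLID: calculated 117.3 vs reported 117.3 → residual 0.0 km
  ISA: calculated 107.5 vs reported 107.5 → residual 0.0 km
  BDM: calculated 145.3 vs reported 119.9 → residual 25.4 km
  WDC: calculated 148.2 vs reported 148.2 → residual 0.0 km
HLID, ISA, WDC are mutually consistent (residuals ≈ 0); BDM is off by 25.4 km.

BDM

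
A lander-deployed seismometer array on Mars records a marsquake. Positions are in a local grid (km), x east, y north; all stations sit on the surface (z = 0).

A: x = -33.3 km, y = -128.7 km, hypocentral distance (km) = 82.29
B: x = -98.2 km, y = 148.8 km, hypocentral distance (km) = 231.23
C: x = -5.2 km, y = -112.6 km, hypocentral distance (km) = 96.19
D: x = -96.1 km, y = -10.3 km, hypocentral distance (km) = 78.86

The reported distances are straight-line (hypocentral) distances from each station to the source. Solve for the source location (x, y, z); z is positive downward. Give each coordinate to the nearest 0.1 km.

(-87.2, -79.1, 37.5)

Each station gives a sphere (x−x_i)² + (y−y_i)² + z² = d_i² (stations at z=0).
Subtracting the A sphere from B and C: z² cancels, leaving linear equations in x and y:
-129.8 x + 555.0 y = -32583.57
56.2 x + 32.2 y = -7447.65
Solving: x ≈ -87.198, y ≈ -79.103 km (keep extra digits for the depth step; rounded: -87.2, -79.1).
Then from the A sphere: z² = 82.29² − (x + 33.3)² − (y + 128.7)² with x = -87.198, y = -79.103, so z ≈ 37.507 ≈ 37.5 km.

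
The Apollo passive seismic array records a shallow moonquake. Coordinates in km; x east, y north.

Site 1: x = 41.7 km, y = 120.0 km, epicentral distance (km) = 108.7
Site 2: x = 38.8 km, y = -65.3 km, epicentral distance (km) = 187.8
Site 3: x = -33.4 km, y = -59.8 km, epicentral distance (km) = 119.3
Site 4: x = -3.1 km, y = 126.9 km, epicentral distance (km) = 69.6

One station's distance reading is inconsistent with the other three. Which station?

Solve using three stations at a time. Using Site 1, Site 2, Site 4 (subtract circle equations pairwise → linear system) gives (x, y) ≈ (-63.3, 92.3).
Distances from that point to each station vs reported:
  Site 1: calculated 108.6 vs reported 108.7 → residual 0.1 km
  Site 2: calculated 187.8 vs reported 187.8 → residual 0.0 km
  Site 3: calculated 155.0 vs reported 119.3 → residual 35.7 km
  Site 4: calculated 69.5 vs reported 69.6 → residual 0.1 km
Site 1, Site 2, Site 4 are mutually consistent (residuals ≈ 0); Site 3 is off by 35.7 km.

Site 3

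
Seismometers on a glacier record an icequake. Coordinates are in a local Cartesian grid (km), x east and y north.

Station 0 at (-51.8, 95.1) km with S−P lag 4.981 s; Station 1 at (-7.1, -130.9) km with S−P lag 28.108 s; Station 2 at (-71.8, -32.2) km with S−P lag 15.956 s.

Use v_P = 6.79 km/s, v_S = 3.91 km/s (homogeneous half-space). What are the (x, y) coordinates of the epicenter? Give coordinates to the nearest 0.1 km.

(-94.0, 113.2)

Distance from S−P lag: d = Δt · v_P v_S / (v_P − v_S) = Δt · (6.79·3.91)/(6.79−3.91) ≈ 9.2184·Δt.
So d_Station 0 = 45.92, d_Station 1 = 259.11, d_Station 2 = 147.09 km.
Circle about each station: (x + 51.8)² + (y − 95.1)² = 45.92²; (x + 7.1)² + (y + 130.9)² = 259.11²; (x + 71.8)² + (y + 32.2)² = 147.09².
Subtracting the Station 0 equation from the Station 1 and Station 2 equations removes the quadratic terms:
89.4 x − 452.0 y = -59571.38
-40.0 x − 254.6 y = -25061.99
Solving the 2×2 system: x ≈ -94.0, y ≈ 113.2 km.
Check against Station 0 (with the unrounded x, y): √((x + 51.8)²+(y − 95.1)²) = 45.91 ≈ 45.92 km. ✓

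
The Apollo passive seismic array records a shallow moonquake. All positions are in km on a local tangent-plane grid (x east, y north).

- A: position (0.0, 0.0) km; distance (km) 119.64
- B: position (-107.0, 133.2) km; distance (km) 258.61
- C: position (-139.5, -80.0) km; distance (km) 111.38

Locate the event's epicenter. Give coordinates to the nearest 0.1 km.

x ≈ -33.7 km, y ≈ -114.8 km

Circle about each station: x² + y² = 119.64²; (x + 107.0)² + (y − 133.2)² = 258.61²; (x + 139.5)² + (y + 80.0)² = 111.38².
Subtracting the A equation from the B and C equations removes the quadratic terms:
-214.0 x + 266.4 y = -23374.16
-279.0 x − 160.0 y = 27768.48
Solving the 2×2 system: x ≈ -33.7, y ≈ -114.8 km.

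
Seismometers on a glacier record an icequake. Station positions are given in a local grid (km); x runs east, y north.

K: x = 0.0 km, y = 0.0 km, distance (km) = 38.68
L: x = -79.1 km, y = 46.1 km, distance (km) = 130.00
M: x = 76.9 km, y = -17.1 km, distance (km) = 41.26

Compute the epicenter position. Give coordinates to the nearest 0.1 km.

Circle about each station: x² + y² = 38.68²; (x + 79.1)² + (y − 46.1)² = 130.00²; (x − 76.9)² + (y + 17.1)² = 41.26².
Subtracting pairs of circle equations eliminates x²+y² and gives linear equations (the radical axes):
-158.2 x + 92.2 y = -7021.84
153.8 x − 34.2 y = 5999.77
Solving the 2×2 system: x ≈ 35.7, y ≈ -14.9 km.

x ≈ 35.7 km, y ≈ -14.9 km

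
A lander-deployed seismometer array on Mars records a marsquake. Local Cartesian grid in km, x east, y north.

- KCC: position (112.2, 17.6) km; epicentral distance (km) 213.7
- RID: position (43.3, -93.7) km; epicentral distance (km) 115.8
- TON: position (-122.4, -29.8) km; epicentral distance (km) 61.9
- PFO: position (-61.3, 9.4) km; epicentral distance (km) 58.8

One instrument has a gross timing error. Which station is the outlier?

KCC

Solve using three stations at a time. Using RID, TON, PFO (subtract circle equations pairwise → linear system) gives (x, y) ≈ (-63.7, -49.4).
Distances from that point to each station vs reported:
  KCC: calculated 188.2 vs reported 213.7 → residual 25.5 km
  RID: calculated 115.8 vs reported 115.8 → residual 0.0 km
  TON: calculated 61.9 vs reported 61.9 → residual 0.0 km
  PFO: calculated 58.8 vs reported 58.8 → residual 0.0 km
RID, TON, PFO are mutually consistent (residuals ≈ 0); KCC is off by 25.5 km.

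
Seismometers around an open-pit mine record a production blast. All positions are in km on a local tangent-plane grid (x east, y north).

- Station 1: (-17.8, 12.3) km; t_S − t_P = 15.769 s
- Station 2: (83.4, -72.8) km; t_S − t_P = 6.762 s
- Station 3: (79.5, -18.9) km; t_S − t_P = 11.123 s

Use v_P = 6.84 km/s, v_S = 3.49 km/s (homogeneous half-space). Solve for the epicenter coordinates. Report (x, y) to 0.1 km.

Distance from S−P lag: d = Δt · v_P v_S / (v_P − v_S) = Δt · (6.84·3.49)/(6.84−3.49) ≈ 7.1259·Δt.
So d_Station 1 = 112.37, d_Station 2 = 48.19, d_Station 3 = 79.26 km.
Circle about each station: (x + 17.8)² + (y − 12.3)² = 112.37²; (x − 83.4)² + (y + 72.8)² = 48.19²; (x − 79.5)² + (y + 18.9)² = 79.26².
Subtracting pairs of circle equations eliminates x²+y² and gives linear equations (the radical axes):
202.4 x − 170.2 y = 22092.01
194.6 x − 62.4 y = 12554.20
Solving the 2×2 system: x ≈ 37.0, y ≈ -85.8 km.

37.0 km east, -85.8 km north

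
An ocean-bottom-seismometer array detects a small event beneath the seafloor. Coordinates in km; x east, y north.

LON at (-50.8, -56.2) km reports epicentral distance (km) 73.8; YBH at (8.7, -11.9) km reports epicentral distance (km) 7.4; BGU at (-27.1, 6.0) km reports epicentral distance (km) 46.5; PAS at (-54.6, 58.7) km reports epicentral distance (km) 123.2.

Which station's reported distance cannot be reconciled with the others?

Solve using three stations at a time. Using LON, YBH, BGU (subtract circle equations pairwise → linear system) gives (x, y) ≈ (12.5, -18.3).
Distances from that point to each station vs reported:
  LON: calculated 73.8 vs reported 73.8 → residual 0.0 km
  YBH: calculated 7.5 vs reported 7.4 → residual 0.1 km
  BGU: calculated 46.5 vs reported 46.5 → residual 0.0 km
  PAS: calculated 102.2 vs reported 123.2 → residual 21.0 km
LON, YBH, BGU are mutually consistent (residuals ≈ 0); PAS is off by 21.0 km.

PAS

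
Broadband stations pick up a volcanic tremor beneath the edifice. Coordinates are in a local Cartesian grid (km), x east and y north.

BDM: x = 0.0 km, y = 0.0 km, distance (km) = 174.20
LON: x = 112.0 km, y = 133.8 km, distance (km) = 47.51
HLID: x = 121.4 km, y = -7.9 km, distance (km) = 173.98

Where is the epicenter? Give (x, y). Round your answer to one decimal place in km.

Circle about each station: x² + y² = 174.20²; (x − 112.0)² + (y − 133.8)² = 47.51²; (x − 121.4)² + (y + 7.9)² = 173.98².
Subtracting the BDM equation from the LON and HLID equations removes the quadratic terms:
224.0 x + 267.6 y = 58534.88
242.8 x − 15.8 y = 14876.97
Solving the 2×2 system: x ≈ 71.6, y ≈ 158.8 km.

71.6 km east, 158.8 km north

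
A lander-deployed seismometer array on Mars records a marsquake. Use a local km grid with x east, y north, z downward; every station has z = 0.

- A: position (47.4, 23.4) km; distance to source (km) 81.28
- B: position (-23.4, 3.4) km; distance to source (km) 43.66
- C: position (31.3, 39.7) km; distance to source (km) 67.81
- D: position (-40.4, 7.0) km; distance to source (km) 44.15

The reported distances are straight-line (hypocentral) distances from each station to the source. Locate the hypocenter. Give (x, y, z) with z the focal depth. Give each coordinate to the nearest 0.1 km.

x ≈ -25.6 km, y ≈ 29.0 km, depth ≈ 35.3 km

Each station gives a sphere (x−x_i)² + (y−y_i)² + z² = d_i² (stations at z=0).
Subtracting the A sphere from B and C: z² cancels, leaving linear equations in x and y:
-141.6 x − 40.0 y = 2465.04
-32.2 x + 32.6 y = 1769.70
Solving: x ≈ -25.600, y ≈ 28.999 km (keep extra digits for the depth step; rounded: -25.6, 29.0).
Then from the A sphere: z² = 81.28² − (x − 47.4)² − (y − 23.4)² with x = -25.600, y = 28.999, so z ≈ 35.300 ≈ 35.3 km.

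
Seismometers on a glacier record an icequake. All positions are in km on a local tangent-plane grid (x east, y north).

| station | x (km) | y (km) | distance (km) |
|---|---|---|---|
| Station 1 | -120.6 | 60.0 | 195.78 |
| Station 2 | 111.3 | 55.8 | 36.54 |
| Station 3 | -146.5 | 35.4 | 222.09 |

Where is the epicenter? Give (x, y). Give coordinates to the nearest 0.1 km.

(75.0, 51.6)

Circle about each station: (x + 120.6)² + (y − 60.0)² = 195.78²; (x − 111.3)² + (y − 55.8)² = 36.54²; (x + 146.5)² + (y − 35.4)² = 222.09².
Subtracting pairs of circle equations eliminates x²+y² and gives linear equations (the radical axes):
463.8 x − 8.4 y = 34351.61
-51.8 x − 49.2 y = -6423.11
Solving the 2×2 system: x ≈ 75.0, y ≈ 51.6 km.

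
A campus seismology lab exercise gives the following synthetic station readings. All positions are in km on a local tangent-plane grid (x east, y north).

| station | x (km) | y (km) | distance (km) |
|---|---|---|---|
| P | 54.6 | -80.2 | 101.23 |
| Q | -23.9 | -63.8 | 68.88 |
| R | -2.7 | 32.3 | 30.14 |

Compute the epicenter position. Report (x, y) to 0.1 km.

(-4.2, 2.2)

Circle about each station: (x − 54.6)² + (y + 80.2)² = 101.23²; (x + 23.9)² + (y + 63.8)² = 68.88²; (x + 2.7)² + (y − 32.3)² = 30.14².
Subtracting pairs of circle equations eliminates x²+y² and gives linear equations (the radical axes):
-157.0 x + 32.8 y = 731.51
-114.6 x + 225.0 y = 976.47
Solving the 2×2 system: x ≈ -4.2, y ≈ 2.2 km.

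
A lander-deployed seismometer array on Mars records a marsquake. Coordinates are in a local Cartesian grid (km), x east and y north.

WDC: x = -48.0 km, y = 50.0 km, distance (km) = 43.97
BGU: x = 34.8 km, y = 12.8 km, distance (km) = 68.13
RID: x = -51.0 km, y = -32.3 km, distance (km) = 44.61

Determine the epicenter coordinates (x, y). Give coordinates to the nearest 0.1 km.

Circle about each station: (x + 48.0)² + (y − 50.0)² = 43.97²; (x − 34.8)² + (y − 12.8)² = 68.13²; (x + 51.0)² + (y + 32.3)² = 44.61².
Subtracting pairs of circle equations eliminates x²+y² and gives linear equations (the radical axes):
165.6 x − 74.4 y = -6137.46
-6.0 x − 164.6 y = -1216.40
Solving the 2×2 system: x ≈ -33.2, y ≈ 8.6 km.

(-33.2, 8.6)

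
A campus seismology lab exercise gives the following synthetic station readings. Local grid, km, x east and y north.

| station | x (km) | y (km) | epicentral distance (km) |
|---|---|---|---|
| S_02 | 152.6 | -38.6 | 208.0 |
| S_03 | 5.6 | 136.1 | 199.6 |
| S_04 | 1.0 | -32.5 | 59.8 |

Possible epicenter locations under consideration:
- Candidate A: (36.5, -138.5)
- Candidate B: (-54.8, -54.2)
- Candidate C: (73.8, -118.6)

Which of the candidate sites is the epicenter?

For each candidate, compare |candidate − station| to the reported distance:
Candidate A: residuals S_02 54.8, S_03 76.7, S_04 52.0 → max 76.7 km
Candidate B: residuals S_02 0.0, S_03 0.1, S_04 0.1 → max 0.1 km
Candidate C: residuals S_02 95.7, S_03 64.1, S_04 53.0 → max 95.7 km
Only Candidate B has all residuals ≈ 0.

Candidate B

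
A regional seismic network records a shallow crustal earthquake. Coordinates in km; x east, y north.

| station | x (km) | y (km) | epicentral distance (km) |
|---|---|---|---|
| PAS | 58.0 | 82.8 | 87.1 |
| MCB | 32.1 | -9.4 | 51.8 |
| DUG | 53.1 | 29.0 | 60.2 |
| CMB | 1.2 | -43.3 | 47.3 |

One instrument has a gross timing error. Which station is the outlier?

CMB

Solve using three stations at a time. Using PAS, MCB, DUG (subtract circle equations pairwise → linear system) gives (x, y) ≈ (-7.2, 24.8).
Distances from that point to each station vs reported:
  PAS: calculated 87.3 vs reported 87.1 → residual 0.2 km
  MCB: calculated 52.1 vs reported 51.8 → residual 0.3 km
  DUG: calculated 60.5 vs reported 60.2 → residual 0.3 km
  CMB: calculated 68.6 vs reported 47.3 → residual 21.3 km
PAS, MCB, DUG are mutually consistent (residuals ≈ 0); CMB is off by 21.3 km.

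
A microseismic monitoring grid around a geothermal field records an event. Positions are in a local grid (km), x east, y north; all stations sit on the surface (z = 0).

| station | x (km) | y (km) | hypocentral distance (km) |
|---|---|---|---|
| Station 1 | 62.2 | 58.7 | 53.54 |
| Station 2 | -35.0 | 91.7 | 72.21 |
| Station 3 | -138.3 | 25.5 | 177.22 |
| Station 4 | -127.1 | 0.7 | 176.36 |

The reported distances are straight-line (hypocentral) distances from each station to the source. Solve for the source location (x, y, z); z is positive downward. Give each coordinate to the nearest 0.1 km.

(27.0, 79.1, 34.8)

Each station gives a sphere (x−x_i)² + (y−y_i)² + z² = d_i² (stations at z=0).
Subtracting the Station 1 sphere from Station 2 and Station 3: z² cancels, leaving linear equations in x and y:
-194.4 x + 66.0 y = -28.39
-401.0 x − 66.4 y = -16077.79
Solving: x ≈ 26.998, y ≈ 79.091 km (keep extra digits for the depth step; rounded: 27.0, 79.1).
Then from the Station 1 sphere: z² = 53.54² − (x − 62.2)² − (y − 58.7)² with x = 26.998, y = 79.091, so z ≈ 34.807 ≈ 34.8 km.
Check against Station 4 (with the unrounded solution): distance 176.36 ≈ 176.36 km. ✓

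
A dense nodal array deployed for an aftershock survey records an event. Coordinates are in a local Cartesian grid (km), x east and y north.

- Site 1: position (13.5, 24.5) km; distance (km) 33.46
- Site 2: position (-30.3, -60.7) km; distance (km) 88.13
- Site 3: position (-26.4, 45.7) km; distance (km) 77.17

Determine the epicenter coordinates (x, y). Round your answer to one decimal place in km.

Circle about each station: (x − 13.5)² + (y − 24.5)² = 33.46²; (x + 30.3)² + (y + 60.7)² = 88.13²; (x + 26.4)² + (y − 45.7)² = 77.17².
Subtracting pairs of circle equations eliminates x²+y² and gives linear equations (the radical axes):
-87.6 x − 170.4 y = -2827.25
-79.8 x + 42.4 y = -2832.69
Solving the 2×2 system: x ≈ 34.8, y ≈ -1.3 km.

x ≈ 34.8 km, y ≈ -1.3 km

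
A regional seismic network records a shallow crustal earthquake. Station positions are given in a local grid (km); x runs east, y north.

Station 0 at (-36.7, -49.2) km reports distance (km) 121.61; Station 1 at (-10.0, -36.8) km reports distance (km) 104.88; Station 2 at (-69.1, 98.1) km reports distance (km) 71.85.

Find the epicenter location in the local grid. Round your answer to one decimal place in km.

Circle about each station: (x + 36.7)² + (y + 49.2)² = 121.61²; (x + 10.0)² + (y + 36.8)² = 104.88²; (x + 69.1)² + (y − 98.1)² = 71.85².
Subtracting pairs of circle equations eliminates x²+y² and gives linear equations (the radical axes):
53.4 x + 24.8 y = 1475.89
-64.8 x + 294.6 y = 20257.46
Solving the 2×2 system: x ≈ -3.9, y ≈ 67.9 km.

x ≈ -3.9 km, y ≈ 67.9 km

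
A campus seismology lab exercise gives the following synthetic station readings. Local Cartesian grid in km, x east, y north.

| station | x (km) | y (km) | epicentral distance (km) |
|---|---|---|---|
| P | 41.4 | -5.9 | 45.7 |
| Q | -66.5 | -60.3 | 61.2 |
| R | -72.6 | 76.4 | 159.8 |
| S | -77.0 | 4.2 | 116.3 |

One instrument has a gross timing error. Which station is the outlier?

Solve using three stations at a time. Using P, R, S (subtract circle equations pairwise → linear system) gives (x, y) ≈ (26.4, -49.0).
Distances from that point to each station vs reported:
  P: calculated 45.7 vs reported 45.7 → residual 0.0 km
  Q: calculated 93.6 vs reported 61.2 → residual 32.4 km
  R: calculated 159.8 vs reported 159.8 → residual 0.0 km
  S: calculated 116.3 vs reported 116.3 → residual 0.0 km
P, R, S are mutually consistent (residuals ≈ 0); Q is off by 32.4 km.

Q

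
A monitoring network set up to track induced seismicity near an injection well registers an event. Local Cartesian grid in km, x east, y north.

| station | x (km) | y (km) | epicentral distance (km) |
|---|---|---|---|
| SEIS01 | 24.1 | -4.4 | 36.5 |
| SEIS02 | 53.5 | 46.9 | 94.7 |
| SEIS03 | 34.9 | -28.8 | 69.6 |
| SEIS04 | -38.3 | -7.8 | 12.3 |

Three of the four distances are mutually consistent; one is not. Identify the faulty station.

Solve using three stations at a time. Using SEIS02, SEIS03, SEIS04 (subtract circle equations pairwise → linear system) gives (x, y) ≈ (-28.6, -0.3).
Distances from that point to each station vs reported:
  SEIS01: calculated 52.9 vs reported 36.5 → residual 16.4 km
  SEIS02: calculated 94.7 vs reported 94.7 → residual 0.0 km
  SEIS03: calculated 69.6 vs reported 69.6 → residual 0.0 km
  SEIS04: calculated 12.3 vs reported 12.3 → residual 0.0 km
SEIS02, SEIS03, SEIS04 are mutually consistent (residuals ≈ 0); SEIS01 is off by 16.4 km.

SEIS01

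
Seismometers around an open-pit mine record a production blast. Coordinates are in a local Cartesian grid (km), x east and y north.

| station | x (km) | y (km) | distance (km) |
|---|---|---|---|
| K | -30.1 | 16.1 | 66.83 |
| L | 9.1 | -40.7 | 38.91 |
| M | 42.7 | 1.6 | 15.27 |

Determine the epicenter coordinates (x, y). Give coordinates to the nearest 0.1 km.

31.8 km east, -9.1 km north

Circle about each station: (x + 30.1)² + (y − 16.1)² = 66.83²; (x − 9.1)² + (y + 40.7)² = 38.91²; (x − 42.7)² + (y − 1.6)² = 15.27².
Subtracting the K equation from the L and M equations removes the quadratic terms:
78.4 x − 113.6 y = 3526.34
145.6 x − 29.0 y = 4893.71
Solving the 2×2 system: x ≈ 31.8, y ≈ -9.1 km.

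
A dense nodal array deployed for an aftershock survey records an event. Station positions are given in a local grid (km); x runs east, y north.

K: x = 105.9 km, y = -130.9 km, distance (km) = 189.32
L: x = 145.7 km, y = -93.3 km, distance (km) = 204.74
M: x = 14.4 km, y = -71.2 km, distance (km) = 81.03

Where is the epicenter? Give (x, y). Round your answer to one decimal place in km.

Circle about each station: (x − 105.9)² + (y + 130.9)² = 189.32²; (x − 145.7)² + (y + 93.3)² = 204.74²; (x − 14.4)² + (y + 71.2)² = 81.03².
Subtracting the K equation from the L and M equations removes the quadratic terms:
79.6 x + 75.2 y = -4492.65
-183.0 x + 119.4 y = 6203.38
Solving the 2×2 system: x ≈ -43.1, y ≈ -14.1 km.

-43.1 km east, -14.1 km north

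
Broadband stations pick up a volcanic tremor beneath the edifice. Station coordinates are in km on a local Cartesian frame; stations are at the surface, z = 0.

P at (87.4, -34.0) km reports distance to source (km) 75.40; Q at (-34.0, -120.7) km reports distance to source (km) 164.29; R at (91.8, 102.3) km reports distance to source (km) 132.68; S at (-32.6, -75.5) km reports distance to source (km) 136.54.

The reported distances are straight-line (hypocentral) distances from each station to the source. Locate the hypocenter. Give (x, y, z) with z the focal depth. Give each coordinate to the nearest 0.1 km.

x ≈ 65.5 km, y ≈ -8.8 km, depth ≈ 67.6 km

Each station gives a sphere (x−x_i)² + (y−y_i)² + z² = d_i² (stations at z=0).
Subtracting the P sphere from Q and R: z² cancels, leaving linear equations in x and y:
-242.8 x − 173.4 y = -14376.31
8.8 x + 272.6 y = -1821.05
Solving: x ≈ 65.491, y ≈ -8.794 km (keep extra digits for the depth step; rounded: 65.5, -8.8).
Then from the P sphere: z² = 75.40² − (x − 87.4)² − (y + 34.0)² with x = 65.491, y = -8.794, so z ≈ 67.600 ≈ 67.6 km.
Check against S (with the unrounded solution): distance 136.53 ≈ 136.54 km. ✓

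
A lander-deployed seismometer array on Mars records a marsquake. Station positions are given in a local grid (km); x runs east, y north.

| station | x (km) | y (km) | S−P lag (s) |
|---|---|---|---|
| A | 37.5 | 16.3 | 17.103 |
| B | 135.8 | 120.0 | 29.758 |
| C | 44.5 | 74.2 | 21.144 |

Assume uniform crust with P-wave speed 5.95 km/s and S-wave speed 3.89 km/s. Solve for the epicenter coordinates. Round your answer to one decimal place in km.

Distance from S−P lag: d = Δt · v_P v_S / (v_P − v_S) = Δt · (5.95·3.89)/(5.95−3.89) ≈ 11.2357·Δt.
So d_A = 192.16, d_B = 334.35, d_C = 237.57 km.
Circle about each station: (x − 37.5)² + (y − 16.3)² = 192.16²; (x − 135.8)² + (y − 120.0)² = 334.35²; (x − 44.5)² + (y − 74.2)² = 237.57².
Subtracting the A equation from the B and C equations removes the quadratic terms:
196.6 x + 207.4 y = -43694.76
14.0 x + 115.8 y = -13700.09
Solving the 2×2 system: x ≈ -111.7, y ≈ -104.8 km.

-111.7 km east, -104.8 km north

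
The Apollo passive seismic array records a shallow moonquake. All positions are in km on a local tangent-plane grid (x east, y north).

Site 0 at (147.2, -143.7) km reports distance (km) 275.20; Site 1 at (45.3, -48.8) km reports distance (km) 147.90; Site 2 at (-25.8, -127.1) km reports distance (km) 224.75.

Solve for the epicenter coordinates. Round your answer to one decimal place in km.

x ≈ 9.9 km, y ≈ 94.8 km

Circle about each station: (x − 147.2)² + (y + 143.7)² = 275.20²; (x − 45.3)² + (y + 48.8)² = 147.90²; (x + 25.8)² + (y + 127.1)² = 224.75².
Subtracting the Site 0 equation from the Site 1 and Site 2 equations removes the quadratic terms:
-203.8 x + 189.8 y = 15976.63
-346.0 x + 33.2 y = -275.00
Solving the 2×2 system: x ≈ 9.9, y ≈ 94.8 km.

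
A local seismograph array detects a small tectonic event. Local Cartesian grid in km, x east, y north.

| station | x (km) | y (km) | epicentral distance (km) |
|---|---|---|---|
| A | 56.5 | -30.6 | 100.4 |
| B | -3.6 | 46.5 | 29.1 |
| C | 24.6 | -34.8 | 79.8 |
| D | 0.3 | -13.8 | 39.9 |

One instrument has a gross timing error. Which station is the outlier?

D

Solve using three stations at a time. Using A, B, C (subtract circle equations pairwise → linear system) gives (x, y) ≈ (-25.5, 27.3).
Distances from that point to each station vs reported:
  A: calculated 100.4 vs reported 100.4 → residual 0.0 km
  B: calculated 29.1 vs reported 29.1 → residual 0.0 km
  C: calculated 79.8 vs reported 79.8 → residual 0.0 km
  D: calculated 48.6 vs reported 39.9 → residual 8.7 km
A, B, C are mutually consistent (residuals ≈ 0); D is off by 8.7 km.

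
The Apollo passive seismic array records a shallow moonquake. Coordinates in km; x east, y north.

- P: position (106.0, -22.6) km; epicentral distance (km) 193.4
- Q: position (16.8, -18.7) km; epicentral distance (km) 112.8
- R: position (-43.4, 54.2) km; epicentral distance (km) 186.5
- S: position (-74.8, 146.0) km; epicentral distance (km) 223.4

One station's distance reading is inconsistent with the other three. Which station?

Solve using three stations at a time. Using P, Q, S (subtract circle equations pairwise → linear system) gives (x, y) ≈ (-79.4, -77.3).
Distances from that point to each station vs reported:
  P: calculated 193.3 vs reported 193.4 → residual 0.1 km
  Q: calculated 112.6 vs reported 112.8 → residual 0.2 km
  R: calculated 136.3 vs reported 186.5 → residual 50.2 km
  S: calculated 223.3 vs reported 223.4 → residual 0.1 km
P, Q, S are mutually consistent (residuals ≈ 0); R is off by 50.2 km.

R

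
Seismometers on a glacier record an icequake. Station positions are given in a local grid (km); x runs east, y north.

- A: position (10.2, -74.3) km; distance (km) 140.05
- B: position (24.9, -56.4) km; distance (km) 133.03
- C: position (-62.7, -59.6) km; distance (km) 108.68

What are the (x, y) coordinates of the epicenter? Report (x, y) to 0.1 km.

-56.4 km east, 48.9 km north

Circle about each station: (x − 10.2)² + (y + 74.3)² = 140.05²; (x − 24.9)² + (y + 56.4)² = 133.03²; (x + 62.7)² + (y + 59.6)² = 108.68².
Subtracting pairs of circle equations eliminates x²+y² and gives linear equations (the radical axes):
29.4 x + 35.8 y = 93.46
-145.8 x + 29.4 y = 9661.58
Solving the 2×2 system: x ≈ -56.4, y ≈ 48.9 km.
Check against A (with the unrounded x, y): √((x − 10.2)²+(y + 74.3)²) = 140.07 ≈ 140.05 km. ✓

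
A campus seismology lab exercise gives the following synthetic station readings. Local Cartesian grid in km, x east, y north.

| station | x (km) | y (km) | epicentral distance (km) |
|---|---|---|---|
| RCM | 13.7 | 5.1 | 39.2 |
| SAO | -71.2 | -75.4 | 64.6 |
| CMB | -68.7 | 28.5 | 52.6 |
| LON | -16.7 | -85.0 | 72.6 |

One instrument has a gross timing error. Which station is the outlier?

RCM

Solve using three stations at a time. Using SAO, CMB, LON (subtract circle equations pairwise → linear system) gives (x, y) ≈ (-42.9, -17.3).
Distances from that point to each station vs reported:
  RCM: calculated 60.9 vs reported 39.2 → residual 21.7 km
  SAO: calculated 64.6 vs reported 64.6 → residual 0.0 km
  CMB: calculated 52.6 vs reported 52.6 → residual 0.0 km
  LON: calculated 72.6 vs reported 72.6 → residual 0.0 km
SAO, CMB, LON are mutually consistent (residuals ≈ 0); RCM is off by 21.7 km.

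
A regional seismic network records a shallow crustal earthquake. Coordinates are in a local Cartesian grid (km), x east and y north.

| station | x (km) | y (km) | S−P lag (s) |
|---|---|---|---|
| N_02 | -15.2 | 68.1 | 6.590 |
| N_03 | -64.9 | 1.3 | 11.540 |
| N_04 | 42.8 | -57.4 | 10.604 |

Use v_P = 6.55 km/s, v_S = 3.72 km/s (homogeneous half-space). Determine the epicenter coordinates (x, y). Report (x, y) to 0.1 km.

x ≈ 29.3 km, y ≈ 32.9 km

Distance from S−P lag: d = Δt · v_P v_S / (v_P − v_S) = Δt · (6.55·3.72)/(6.55−3.72) ≈ 8.6099·Δt.
So d_N_02 = 56.74, d_N_03 = 99.36, d_N_04 = 91.30 km.
Circle about each station: (x + 15.2)² + (y − 68.1)² = 56.74²; (x + 64.9)² + (y − 1.3)² = 99.36²; (x − 42.8)² + (y + 57.4)² = 91.30².
Subtracting the N_02 equation from the N_03 and N_04 equations removes the quadratic terms:
-99.4 x − 133.6 y = -7307.93
116.0 x − 251.0 y = -4858.31
Solving the 2×2 system: x ≈ 29.3, y ≈ 32.9 km.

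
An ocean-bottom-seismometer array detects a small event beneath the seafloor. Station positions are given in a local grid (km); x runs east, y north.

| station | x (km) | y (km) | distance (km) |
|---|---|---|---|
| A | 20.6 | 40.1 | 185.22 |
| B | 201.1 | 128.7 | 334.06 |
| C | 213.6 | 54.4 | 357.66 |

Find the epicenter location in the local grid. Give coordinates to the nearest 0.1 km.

x ≈ -132.6 km, y ≈ 144.2 km

Circle about each station: (x − 20.6)² + (y − 40.1)² = 185.22²; (x − 201.1)² + (y − 128.7)² = 334.06²; (x − 213.6)² + (y − 54.4)² = 357.66².
Subtracting pairs of circle equations eliminates x²+y² and gives linear equations (the radical axes):
361.0 x + 177.2 y = -22317.11
386.0 x + 28.6 y = -47062.28
Solving the 2×2 system: x ≈ -132.6, y ≈ 144.2 km.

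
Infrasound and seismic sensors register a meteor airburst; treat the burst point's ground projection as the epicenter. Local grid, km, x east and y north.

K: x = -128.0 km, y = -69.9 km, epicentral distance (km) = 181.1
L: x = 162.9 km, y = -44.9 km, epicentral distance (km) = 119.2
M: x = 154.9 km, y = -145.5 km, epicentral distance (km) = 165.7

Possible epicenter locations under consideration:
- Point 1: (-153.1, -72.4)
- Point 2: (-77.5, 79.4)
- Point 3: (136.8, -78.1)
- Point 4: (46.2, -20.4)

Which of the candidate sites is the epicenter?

For each candidate, compare |candidate − station| to the reported distance:
Point 1: residuals K 155.9, L 198.0, M 150.9 → max 198.0 km
Point 2: residuals K 23.5, L 151.4, M 157.7 → max 157.7 km
Point 3: residuals K 83.8, L 77.0, M 95.9 → max 95.9 km
Point 4: residuals K 0.0, L 0.0, M 0.0 → max 0.0 km
Only Point 4 has all residuals ≈ 0.

Point 4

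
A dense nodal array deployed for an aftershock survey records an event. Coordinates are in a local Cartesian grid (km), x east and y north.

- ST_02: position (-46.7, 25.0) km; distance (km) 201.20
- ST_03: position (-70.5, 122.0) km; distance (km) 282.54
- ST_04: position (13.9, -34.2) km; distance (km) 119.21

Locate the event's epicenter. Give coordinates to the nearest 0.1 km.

121.7 km east, -85.1 km north

Circle about each station: (x + 46.7)² + (y − 25.0)² = 201.20²; (x + 70.5)² + (y − 122.0)² = 282.54²; (x − 13.9)² + (y + 34.2)² = 119.21².
Subtracting the ST_02 equation from the ST_03 and ST_04 equations removes the quadratic terms:
-47.6 x + 194.0 y = -22299.05
121.2 x − 118.4 y = 24827.38
Solving the 2×2 system: x ≈ 121.7, y ≈ -85.1 km.
Check against ST_02 (with the unrounded x, y): √((x + 46.7)²+(y − 25.0)²) = 201.22 ≈ 201.20 km. ✓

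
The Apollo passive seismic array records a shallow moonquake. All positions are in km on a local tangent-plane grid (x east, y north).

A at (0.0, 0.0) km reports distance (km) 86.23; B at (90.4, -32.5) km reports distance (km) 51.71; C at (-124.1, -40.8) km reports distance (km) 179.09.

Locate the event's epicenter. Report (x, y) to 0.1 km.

Circle about each station: x² + y² = 86.23²; (x − 90.4)² + (y + 32.5)² = 51.71²; (x + 124.1)² + (y + 40.8)² = 179.09².
Subtracting pairs of circle equations eliminates x²+y² and gives linear equations (the radical axes):
180.8 x − 65.0 y = 13990.10
-248.2 x − 81.6 y = -7572.17
Solving the 2×2 system: x ≈ 52.9, y ≈ -68.1 km.
Check against A (with the unrounded x, y): √(x²+y²) = 86.23 ≈ 86.23 km. ✓

(52.9, -68.1)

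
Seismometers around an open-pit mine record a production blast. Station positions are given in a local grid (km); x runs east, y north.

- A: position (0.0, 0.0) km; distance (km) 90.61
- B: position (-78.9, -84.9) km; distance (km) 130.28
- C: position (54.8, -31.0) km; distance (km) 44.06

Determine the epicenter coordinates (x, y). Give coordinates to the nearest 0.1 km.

(51.0, -74.9)

Circle about each station: x² + y² = 90.61²; (x + 78.9)² + (y + 84.9)² = 130.28²; (x − 54.8)² + (y + 31.0)² = 44.06².
Subtracting pairs of circle equations eliminates x²+y² and gives linear equations (the radical axes):
-157.8 x − 169.8 y = 4670.51
109.6 x − 62.0 y = 10232.93
Solving the 2×2 system: x ≈ 51.0, y ≈ -74.9 km.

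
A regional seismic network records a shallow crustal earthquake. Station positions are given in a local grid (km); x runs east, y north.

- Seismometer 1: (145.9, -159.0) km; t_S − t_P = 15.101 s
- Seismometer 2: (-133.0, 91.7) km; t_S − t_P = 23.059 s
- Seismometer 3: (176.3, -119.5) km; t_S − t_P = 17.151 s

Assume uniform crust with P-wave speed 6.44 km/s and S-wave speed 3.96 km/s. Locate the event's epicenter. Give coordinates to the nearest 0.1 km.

(0.6, -104.2)

Distance from S−P lag: d = Δt · v_P v_S / (v_P − v_S) = Δt · (6.44·3.96)/(6.44−3.96) ≈ 10.2832·Δt.
So d_Seismometer 1 = 155.29, d_Seismometer 2 = 237.12, d_Seismometer 3 = 176.37 km.
Circle about each station: (x − 145.9)² + (y + 159.0)² = 155.29²; (x + 133.0)² + (y − 91.7)² = 237.12²; (x − 176.3)² + (y + 119.5)² = 176.37².
Subtracting the Seismometer 1 equation from the Seismometer 2 and Seismometer 3 equations removes the quadratic terms:
-557.8 x + 501.4 y = -52580.83
60.8 x + 79.0 y = -8197.26
Solving the 2×2 system: x ≈ 0.6, y ≈ -104.2 km.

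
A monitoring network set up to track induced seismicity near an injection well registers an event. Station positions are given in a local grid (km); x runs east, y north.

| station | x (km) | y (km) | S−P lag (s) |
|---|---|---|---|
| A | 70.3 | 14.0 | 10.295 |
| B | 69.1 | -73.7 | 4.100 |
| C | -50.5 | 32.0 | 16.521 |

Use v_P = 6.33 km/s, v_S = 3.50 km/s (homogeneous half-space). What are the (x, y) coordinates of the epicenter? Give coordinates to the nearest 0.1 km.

Distance from S−P lag: d = Δt · v_P v_S / (v_P − v_S) = Δt · (6.33·3.50)/(6.33−3.50) ≈ 7.8286·Δt.
So d_A = 80.60, d_B = 32.10, d_C = 129.34 km.
Circle about each station: (x − 70.3)² + (y − 14.0)² = 80.60²; (x − 69.1)² + (y + 73.7)² = 32.10²; (x + 50.5)² + (y − 32.0)² = 129.34².
Subtracting the A equation from the B and C equations removes the quadratic terms:
-2.4 x − 175.4 y = 10534.36
-241.6 x + 36.0 y = -11796.32
Solving the 2×2 system: x ≈ 39.8, y ≈ -60.6 km.
Check against A (with the unrounded x, y): √((x − 70.3)²+(y − 14.0)²) = 80.60 ≈ 80.60 km. ✓

x ≈ 39.8 km, y ≈ -60.6 km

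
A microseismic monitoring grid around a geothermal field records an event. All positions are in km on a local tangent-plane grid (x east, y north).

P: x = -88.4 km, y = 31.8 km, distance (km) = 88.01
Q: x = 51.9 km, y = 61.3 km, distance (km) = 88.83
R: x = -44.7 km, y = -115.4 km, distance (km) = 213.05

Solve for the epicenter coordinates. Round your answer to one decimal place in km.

(-29.4, 97.1)

Circle about each station: (x + 88.4)² + (y − 31.8)² = 88.01²; (x − 51.9)² + (y − 61.3)² = 88.83²; (x + 44.7)² + (y + 115.4)² = 213.05².
Subtracting pairs of circle equations eliminates x²+y² and gives linear equations (the radical axes):
280.6 x + 59.0 y = -2519.51
87.4 x − 294.4 y = -31155.09
Solving the 2×2 system: x ≈ -29.4, y ≈ 97.1 km.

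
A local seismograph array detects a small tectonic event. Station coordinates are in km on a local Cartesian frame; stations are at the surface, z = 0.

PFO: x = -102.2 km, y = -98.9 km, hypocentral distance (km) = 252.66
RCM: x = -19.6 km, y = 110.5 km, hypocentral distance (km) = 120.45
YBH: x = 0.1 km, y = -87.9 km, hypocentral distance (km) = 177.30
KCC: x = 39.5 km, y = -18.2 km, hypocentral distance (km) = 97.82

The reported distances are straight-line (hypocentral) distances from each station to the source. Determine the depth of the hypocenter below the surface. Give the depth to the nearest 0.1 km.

depth ≈ 15.4 km

Each station gives a sphere (x−x_i)² + (y−y_i)² + z² = d_i² (stations at z=0).
Subtracting the PFO sphere from RCM and YBH: z² cancels, leaving linear equations in x and y:
165.2 x + 418.8 y = 41697.23
204.6 x + 22.0 y = 19902.16
Solving: x ≈ 90.402, y ≈ 63.904 km (keep extra digits for the depth step; rounded: 90.4, 63.9).
Then from the PFO sphere: z² = 252.66² − (x + 102.2)² − (y + 98.9)² with x = 90.402, y = 63.904, so z ≈ 15.375 ≈ 15.4 km.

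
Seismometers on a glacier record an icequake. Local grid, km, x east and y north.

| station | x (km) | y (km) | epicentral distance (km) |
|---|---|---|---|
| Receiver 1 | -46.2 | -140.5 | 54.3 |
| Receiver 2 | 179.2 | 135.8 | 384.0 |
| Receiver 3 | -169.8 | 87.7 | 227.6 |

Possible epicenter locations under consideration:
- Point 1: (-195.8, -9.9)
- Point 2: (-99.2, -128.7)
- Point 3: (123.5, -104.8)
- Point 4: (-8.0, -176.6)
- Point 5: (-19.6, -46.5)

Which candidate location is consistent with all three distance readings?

Point 2

For each candidate, compare |candidate − station| to the reported distance:
Point 1: residuals Receiver 1 144.3, Receiver 2 18.3, Receiver 3 126.6 → max 144.3 km
Point 2: residuals Receiver 1 0.0, Receiver 2 0.0, Receiver 3 0.0 → max 0.0 km
Point 3: residuals Receiver 1 119.1, Receiver 2 137.0, Receiver 3 123.2 → max 137.0 km
Point 4: residuals Receiver 1 1.7, Receiver 2 19.8, Receiver 3 82.3 → max 82.3 km
Point 5: residuals Receiver 1 43.4, Receiver 2 114.3, Receiver 3 26.2 → max 114.3 km
Only Point 2 has all residuals ≈ 0.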